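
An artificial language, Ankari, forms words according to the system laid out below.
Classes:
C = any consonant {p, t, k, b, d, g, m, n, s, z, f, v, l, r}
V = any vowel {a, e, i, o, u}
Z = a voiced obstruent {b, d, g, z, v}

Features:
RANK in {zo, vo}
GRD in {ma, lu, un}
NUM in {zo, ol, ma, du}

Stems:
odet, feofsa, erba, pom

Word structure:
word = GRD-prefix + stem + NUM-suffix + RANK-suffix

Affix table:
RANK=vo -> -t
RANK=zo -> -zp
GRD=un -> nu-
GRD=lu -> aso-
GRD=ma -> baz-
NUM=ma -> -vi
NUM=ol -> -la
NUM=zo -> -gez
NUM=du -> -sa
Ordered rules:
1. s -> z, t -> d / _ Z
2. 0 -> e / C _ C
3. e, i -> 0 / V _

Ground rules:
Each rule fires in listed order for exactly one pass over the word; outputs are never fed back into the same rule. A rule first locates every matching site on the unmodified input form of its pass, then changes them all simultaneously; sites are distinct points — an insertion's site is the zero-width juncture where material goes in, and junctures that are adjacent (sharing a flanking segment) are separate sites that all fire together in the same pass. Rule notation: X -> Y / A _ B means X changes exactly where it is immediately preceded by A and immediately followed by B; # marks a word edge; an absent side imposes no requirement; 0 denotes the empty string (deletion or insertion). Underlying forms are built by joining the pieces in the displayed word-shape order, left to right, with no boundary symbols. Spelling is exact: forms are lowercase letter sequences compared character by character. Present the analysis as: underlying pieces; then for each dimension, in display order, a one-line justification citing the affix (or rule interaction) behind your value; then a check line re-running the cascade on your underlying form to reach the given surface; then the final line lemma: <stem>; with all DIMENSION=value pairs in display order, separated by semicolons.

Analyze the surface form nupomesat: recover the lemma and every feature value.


underlying: nu-pom-sa-t
RANK=vo - signalled by the affix -t
GRD=un - signalled by the affix nu-
NUM=du - signalled by the affix -sa
check: nupomsat -> nupomsat -> nupomesat -> nupomesat
lemma: pom; RANK=vo; GRD=un; NUM=du


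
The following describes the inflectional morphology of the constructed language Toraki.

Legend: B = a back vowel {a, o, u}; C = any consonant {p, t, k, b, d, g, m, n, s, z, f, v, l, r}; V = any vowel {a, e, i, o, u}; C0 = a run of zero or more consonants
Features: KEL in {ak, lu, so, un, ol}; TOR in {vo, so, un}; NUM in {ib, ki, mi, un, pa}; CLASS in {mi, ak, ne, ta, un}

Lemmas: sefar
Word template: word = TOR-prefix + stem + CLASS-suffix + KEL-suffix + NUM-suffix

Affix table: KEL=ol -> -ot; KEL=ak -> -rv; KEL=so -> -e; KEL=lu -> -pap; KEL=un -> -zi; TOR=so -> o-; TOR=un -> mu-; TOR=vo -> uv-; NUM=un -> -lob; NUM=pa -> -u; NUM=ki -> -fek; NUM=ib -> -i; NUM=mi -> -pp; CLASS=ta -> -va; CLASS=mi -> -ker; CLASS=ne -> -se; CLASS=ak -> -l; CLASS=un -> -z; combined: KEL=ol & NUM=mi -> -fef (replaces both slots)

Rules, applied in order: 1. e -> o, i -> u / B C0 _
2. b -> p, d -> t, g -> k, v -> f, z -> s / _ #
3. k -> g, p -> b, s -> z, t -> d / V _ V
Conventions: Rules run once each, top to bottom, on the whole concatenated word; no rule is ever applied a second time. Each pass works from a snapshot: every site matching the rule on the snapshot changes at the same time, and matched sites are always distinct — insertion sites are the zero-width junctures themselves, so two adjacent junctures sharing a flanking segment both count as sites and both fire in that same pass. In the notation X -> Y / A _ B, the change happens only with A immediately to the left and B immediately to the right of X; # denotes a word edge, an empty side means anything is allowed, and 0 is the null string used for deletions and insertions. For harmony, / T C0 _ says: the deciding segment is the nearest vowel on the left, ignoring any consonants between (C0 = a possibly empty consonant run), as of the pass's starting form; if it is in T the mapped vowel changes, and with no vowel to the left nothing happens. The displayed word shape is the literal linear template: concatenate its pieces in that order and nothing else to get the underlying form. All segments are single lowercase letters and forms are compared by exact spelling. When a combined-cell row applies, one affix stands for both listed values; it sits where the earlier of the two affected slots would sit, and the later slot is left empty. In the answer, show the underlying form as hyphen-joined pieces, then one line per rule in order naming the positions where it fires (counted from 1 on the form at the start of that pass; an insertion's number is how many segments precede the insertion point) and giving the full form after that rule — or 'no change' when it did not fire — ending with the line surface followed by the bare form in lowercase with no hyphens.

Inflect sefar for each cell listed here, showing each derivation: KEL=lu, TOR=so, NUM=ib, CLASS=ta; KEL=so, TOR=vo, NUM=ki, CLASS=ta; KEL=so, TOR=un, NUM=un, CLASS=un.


cell KEL=lu, TOR=so, NUM=ib, CLASS=ta:
underlying: o-sefar-va-pap-i
1. e -> o, i -> u / B C0 _: fires at position(s) 3, 12: osofarvapapu
2. b -> p, d -> t, g -> k, v -> f, z -> s / _ #: no change
3. k -> g, p -> b, s -> z, t -> d / V _ V: fires at position(s) 2, 9, 11: ozofarvababu
surface: ozofarvababu

cell KEL=so, TOR=vo, NUM=ki, CLASS=ta:
underlying: uv-sefar-va-e-fek
1. e -> o, i -> u / B C0 _: fires at position(s) 4, 10: uvsofarvaofek
2. b -> p, d -> t, g -> k, v -> f, z -> s / _ #: no change
3. k -> g, p -> b, s -> z, t -> d / V _ V: no change
surface: uvsofarvaofek

cell KEL=so, TOR=un, NUM=un, CLASS=un:
underlying: mu-sefar-z-e-lob
1. e -> o, i -> u / B C0 _: fires at position(s) 4, 9: musofarzolob
2. b -> p, d -> t, g -> k, v -> f, z -> s / _ #: fires at position(s) 12: musofarzolop
3. k -> g, p -> b, s -> z, t -> d / V _ V: fires at position(s) 3: muzofarzolop
surface: muzofarzolop


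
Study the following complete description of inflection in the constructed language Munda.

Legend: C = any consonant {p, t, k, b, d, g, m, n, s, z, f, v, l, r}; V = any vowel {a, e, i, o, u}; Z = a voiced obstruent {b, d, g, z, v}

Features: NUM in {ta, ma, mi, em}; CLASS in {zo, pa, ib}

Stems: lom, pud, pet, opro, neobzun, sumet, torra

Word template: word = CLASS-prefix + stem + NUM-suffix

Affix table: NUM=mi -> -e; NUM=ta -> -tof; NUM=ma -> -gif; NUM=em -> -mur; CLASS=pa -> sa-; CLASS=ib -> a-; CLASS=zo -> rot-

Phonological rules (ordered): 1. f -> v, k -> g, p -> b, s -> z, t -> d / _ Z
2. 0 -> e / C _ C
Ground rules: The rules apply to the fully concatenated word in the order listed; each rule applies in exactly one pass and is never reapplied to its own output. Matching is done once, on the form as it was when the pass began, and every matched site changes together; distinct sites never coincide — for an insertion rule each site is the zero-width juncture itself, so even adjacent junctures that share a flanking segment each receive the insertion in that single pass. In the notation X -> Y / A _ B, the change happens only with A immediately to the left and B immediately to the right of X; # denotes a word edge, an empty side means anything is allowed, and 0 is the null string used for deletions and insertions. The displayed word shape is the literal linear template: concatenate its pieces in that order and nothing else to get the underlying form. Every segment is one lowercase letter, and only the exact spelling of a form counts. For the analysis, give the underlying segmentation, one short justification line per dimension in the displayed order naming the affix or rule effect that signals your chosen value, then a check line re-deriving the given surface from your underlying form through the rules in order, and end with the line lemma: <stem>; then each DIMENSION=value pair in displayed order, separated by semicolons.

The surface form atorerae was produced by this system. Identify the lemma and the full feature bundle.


underlying: a-torra-e
NUM=mi - signalled by the affix -e
CLASS=ib - signalled by the affix a-
check: atorrae -> atorrae -> atorerae
lemma: torra; NUM=mi; CLASS=ib


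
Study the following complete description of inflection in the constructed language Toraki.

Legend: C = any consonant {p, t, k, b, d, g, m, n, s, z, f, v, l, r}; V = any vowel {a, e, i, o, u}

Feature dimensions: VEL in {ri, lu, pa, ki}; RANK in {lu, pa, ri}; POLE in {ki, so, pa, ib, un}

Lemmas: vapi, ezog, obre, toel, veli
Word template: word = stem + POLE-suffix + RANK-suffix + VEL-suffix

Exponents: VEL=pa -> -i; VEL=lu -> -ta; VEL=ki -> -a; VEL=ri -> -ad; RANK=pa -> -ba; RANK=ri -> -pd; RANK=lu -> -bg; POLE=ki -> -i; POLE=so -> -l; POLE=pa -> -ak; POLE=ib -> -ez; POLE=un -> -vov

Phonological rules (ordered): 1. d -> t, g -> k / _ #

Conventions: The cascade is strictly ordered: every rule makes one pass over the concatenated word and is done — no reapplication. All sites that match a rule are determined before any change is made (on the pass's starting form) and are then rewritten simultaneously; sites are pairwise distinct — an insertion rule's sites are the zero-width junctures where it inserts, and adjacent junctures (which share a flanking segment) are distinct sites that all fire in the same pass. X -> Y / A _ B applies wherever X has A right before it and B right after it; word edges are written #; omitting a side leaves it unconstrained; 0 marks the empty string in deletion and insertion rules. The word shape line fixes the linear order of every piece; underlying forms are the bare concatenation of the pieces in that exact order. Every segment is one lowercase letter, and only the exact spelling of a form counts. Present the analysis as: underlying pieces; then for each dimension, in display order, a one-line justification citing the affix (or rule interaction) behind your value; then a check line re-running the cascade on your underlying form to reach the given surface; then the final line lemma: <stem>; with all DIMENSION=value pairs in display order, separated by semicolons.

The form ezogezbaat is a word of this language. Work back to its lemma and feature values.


underlying: ezog-ez-ba-ad
VEL=ri - signalled by the affix -ad
RANK=pa - signalled by the affix -ba
POLE=ib - signalled by the affix -ez
check: ezogezbaad -> ezogezbaat
lemma: ezog; VEL=ri; RANK=pa; POLE=ib


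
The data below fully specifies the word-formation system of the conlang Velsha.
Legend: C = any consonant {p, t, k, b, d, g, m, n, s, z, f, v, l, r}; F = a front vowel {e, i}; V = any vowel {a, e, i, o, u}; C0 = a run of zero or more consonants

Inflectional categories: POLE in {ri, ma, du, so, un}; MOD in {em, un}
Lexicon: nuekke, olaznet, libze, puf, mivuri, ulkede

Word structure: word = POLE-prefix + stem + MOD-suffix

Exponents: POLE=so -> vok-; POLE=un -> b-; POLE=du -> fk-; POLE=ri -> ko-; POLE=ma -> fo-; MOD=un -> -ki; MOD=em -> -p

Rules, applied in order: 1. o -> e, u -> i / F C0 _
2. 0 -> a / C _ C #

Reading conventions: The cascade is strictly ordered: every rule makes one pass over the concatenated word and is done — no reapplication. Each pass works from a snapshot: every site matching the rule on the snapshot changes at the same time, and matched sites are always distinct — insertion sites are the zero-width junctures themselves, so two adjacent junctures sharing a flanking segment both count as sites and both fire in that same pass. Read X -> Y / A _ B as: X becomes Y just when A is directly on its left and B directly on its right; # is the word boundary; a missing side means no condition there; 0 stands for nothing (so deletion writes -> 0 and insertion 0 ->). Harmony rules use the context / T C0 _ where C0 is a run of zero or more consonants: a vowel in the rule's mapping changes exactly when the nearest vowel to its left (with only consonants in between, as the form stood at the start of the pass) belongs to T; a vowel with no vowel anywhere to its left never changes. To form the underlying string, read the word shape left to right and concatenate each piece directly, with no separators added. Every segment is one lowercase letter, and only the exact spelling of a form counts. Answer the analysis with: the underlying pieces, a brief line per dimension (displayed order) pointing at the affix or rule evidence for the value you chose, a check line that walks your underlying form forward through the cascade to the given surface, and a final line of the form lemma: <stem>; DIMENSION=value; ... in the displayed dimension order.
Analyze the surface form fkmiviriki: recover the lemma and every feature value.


underlying: fk-mivuri-ki
POLE=du - signalled by the affix fk-
MOD=un - signalled by the affix -ki
check: fkmivuriki -> fkmiviriki -> fkmiviriki
lemma: mivuri; POLE=du; MOD=un


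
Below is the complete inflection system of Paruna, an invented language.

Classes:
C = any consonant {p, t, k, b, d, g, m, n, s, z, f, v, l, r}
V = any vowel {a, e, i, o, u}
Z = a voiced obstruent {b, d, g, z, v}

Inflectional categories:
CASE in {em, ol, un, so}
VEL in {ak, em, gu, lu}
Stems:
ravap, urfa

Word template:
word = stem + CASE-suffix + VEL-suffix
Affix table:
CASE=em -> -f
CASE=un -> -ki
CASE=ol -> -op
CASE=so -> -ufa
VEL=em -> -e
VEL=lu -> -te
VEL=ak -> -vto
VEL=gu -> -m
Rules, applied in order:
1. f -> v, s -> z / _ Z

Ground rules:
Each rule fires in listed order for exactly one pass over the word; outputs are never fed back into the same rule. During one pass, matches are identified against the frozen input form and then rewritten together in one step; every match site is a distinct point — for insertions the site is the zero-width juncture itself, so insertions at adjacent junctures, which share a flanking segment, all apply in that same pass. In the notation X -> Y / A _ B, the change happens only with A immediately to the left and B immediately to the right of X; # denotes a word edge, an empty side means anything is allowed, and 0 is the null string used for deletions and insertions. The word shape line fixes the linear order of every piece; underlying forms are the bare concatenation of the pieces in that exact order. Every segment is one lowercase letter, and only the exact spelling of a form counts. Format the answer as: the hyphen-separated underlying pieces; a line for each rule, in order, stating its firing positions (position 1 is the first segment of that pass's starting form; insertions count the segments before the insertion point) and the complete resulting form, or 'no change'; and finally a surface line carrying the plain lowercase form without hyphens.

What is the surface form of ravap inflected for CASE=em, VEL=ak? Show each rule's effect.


underlying: ravap-f-vto
1. f -> v, s -> z / _ Z: fires at position(s) 6: ravapvvto
surface: ravapvvto


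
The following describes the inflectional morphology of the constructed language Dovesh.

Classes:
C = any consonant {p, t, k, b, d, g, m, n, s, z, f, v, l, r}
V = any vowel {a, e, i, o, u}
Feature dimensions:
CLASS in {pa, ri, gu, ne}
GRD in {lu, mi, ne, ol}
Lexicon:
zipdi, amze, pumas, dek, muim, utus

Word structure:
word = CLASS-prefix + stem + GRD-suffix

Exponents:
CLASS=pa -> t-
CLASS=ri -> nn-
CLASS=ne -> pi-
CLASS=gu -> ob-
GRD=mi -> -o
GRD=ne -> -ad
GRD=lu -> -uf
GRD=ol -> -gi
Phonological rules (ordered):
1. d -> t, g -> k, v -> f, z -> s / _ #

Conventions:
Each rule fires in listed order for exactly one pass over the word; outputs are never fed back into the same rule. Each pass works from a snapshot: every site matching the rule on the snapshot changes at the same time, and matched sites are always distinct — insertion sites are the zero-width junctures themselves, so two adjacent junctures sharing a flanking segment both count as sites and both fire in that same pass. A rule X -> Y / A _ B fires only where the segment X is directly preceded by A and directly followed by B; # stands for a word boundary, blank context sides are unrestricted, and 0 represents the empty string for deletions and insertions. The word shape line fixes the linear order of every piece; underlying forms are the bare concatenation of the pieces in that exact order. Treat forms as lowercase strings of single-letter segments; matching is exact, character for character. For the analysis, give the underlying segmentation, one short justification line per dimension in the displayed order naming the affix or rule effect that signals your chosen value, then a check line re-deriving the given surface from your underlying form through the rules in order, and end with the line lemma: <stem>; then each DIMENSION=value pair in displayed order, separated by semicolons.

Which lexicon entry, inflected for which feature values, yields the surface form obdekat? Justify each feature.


underlying: ob-dek-ad
CLASS=gu - signalled by the affix ob-
GRD=ne - signalled by the affix -ad
check: obdekad -> obdekat
lemma: dek; CLASS=gu; GRD=ne


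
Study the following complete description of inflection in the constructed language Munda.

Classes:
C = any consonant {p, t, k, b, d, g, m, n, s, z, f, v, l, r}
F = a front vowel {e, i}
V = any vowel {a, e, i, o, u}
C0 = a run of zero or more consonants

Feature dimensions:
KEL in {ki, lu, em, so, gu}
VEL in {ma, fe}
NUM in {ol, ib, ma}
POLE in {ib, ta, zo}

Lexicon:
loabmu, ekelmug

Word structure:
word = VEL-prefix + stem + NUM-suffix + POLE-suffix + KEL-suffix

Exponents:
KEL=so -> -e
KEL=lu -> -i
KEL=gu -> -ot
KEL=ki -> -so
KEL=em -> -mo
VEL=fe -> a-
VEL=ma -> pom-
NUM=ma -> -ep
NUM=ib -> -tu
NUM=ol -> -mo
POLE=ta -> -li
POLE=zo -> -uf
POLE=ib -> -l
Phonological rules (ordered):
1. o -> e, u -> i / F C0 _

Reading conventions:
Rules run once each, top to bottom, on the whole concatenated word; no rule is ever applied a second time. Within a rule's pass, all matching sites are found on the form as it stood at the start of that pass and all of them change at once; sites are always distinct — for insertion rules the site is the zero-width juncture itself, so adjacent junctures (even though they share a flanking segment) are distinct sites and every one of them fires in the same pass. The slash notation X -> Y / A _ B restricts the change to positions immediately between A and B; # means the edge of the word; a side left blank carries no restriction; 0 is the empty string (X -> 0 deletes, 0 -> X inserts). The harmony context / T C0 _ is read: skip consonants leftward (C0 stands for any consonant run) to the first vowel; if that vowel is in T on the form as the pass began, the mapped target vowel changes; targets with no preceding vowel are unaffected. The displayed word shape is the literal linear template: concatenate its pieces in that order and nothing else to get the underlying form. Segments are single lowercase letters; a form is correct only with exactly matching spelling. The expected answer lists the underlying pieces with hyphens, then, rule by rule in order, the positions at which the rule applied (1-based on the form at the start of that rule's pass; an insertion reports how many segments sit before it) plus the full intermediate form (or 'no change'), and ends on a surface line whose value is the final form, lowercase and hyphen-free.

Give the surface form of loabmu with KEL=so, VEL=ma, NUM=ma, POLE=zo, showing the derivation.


underlying: pom-loabmu-ep-uf-e
1. o -> e, u -> i / F C0 _: fires at position(s) 12: pomloabmuepife
surface: pomloabmuepife


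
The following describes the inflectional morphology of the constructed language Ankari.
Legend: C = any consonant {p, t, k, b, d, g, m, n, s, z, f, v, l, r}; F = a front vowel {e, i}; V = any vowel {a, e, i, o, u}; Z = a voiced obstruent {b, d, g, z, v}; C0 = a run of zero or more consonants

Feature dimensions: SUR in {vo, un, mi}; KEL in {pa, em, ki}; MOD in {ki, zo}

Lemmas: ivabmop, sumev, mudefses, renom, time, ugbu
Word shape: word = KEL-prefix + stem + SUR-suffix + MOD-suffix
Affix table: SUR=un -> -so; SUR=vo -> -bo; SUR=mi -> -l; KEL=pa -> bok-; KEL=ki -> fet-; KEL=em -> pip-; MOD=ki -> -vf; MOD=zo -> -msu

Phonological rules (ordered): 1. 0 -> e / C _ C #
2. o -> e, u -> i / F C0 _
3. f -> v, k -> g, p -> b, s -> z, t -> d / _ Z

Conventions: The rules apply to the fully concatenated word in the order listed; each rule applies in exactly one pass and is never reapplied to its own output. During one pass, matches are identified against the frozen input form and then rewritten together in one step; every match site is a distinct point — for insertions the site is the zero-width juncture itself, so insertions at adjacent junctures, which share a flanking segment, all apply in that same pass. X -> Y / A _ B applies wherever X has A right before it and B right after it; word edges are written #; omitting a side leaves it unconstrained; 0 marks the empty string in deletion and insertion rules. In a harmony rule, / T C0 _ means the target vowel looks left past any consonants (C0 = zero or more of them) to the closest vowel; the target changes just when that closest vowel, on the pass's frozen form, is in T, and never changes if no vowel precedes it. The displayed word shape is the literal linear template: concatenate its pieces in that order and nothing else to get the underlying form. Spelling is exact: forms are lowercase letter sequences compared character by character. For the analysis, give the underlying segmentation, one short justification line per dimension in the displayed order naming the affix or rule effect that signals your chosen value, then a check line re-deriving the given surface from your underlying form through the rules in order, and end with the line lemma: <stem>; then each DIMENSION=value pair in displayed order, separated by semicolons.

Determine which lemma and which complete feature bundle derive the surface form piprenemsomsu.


underlying: pip-renom-so-msu
SUR=un - signalled by the affix -so
KEL=em - signalled by the affix pip-
MOD=zo - signalled by the affix -msu
check: piprenomsomsu -> piprenomsomsu -> piprenemsomsu -> piprenemsomsu
lemma: renom; SUR=un; KEL=em; MOD=zo


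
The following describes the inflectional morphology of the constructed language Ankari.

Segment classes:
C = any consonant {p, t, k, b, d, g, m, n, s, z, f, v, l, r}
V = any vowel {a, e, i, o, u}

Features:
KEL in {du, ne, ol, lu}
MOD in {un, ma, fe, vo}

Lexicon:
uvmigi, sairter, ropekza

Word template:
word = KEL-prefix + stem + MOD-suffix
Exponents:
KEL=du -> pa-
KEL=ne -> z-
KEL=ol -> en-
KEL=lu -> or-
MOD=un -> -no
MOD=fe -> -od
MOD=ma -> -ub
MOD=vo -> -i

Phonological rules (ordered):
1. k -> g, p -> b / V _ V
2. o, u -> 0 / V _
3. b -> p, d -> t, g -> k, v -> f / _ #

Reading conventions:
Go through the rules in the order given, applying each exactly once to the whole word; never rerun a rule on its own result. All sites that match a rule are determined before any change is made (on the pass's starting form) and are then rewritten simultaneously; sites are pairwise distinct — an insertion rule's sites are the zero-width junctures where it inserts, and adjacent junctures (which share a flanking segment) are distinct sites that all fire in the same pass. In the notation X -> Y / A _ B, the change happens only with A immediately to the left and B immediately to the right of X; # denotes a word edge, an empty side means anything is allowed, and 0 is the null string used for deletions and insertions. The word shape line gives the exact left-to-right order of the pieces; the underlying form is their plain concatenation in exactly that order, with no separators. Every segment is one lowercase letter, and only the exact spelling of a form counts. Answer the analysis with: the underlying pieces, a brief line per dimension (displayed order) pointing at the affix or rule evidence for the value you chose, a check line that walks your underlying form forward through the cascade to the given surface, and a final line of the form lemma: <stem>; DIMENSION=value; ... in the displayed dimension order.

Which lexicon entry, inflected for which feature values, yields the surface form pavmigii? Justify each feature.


underlying: pa-uvmigi-i
KEL=du - signalled by the affix pa-
MOD=vo - signalled by the affix -i
check: pauvmigii -> pauvmigii -> pavmigii -> pavmigii
lemma: uvmigi; KEL=du; MOD=vo


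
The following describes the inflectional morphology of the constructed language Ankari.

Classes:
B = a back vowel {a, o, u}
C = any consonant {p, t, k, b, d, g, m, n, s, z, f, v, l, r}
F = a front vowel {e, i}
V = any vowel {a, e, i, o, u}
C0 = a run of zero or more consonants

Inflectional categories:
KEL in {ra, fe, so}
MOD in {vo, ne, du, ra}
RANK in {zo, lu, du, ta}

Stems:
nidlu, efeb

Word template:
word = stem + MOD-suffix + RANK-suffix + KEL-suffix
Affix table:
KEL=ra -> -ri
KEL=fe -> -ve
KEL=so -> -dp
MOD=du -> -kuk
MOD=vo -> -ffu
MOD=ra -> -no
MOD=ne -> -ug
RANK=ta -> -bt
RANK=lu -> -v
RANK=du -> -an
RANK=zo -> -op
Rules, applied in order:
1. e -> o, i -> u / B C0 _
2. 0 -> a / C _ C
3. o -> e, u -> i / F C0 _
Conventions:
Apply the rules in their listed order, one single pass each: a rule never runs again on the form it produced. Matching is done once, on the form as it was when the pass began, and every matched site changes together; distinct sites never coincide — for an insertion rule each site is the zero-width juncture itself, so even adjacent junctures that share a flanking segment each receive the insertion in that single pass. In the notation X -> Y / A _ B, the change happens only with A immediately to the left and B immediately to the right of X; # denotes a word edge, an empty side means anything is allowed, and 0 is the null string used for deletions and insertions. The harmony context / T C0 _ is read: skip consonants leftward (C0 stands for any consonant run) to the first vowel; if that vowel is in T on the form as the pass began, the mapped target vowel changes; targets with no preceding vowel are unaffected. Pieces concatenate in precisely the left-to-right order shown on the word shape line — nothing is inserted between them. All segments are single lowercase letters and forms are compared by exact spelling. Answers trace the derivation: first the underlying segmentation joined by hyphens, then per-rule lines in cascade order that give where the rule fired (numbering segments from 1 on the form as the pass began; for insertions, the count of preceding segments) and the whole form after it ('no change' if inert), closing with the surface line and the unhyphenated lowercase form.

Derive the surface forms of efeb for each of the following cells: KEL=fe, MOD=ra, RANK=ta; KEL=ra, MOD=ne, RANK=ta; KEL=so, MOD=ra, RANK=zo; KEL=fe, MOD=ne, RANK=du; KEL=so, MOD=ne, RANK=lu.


cell KEL=fe, MOD=ra, RANK=ta:
underlying: efeb-no-bt-ve
1. e -> o, i -> u / B C0 _: fires at position(s) 10: efebnobtvo
2. 0 -> a / C _ C: inserts after position(s) 4, 7, 8: efebanobatavo
3. o -> e, u -> i / F C0 _: no change
surface: efebanobatavo

cell KEL=ra, MOD=ne, RANK=ta:
underlying: efeb-ug-bt-ri
1. e -> o, i -> u / B C0 _: fires at position(s) 10: efebugbtru
2. 0 -> a / C _ C: inserts after position(s) 6, 7, 8: efebugabataru
3. o -> e, u -> i / F C0 _: fires at position(s) 5: efebigabataru
surface: efebigabataru

cell KEL=so, MOD=ra, RANK=zo:
underlying: efeb-no-op-dp
1. e -> o, i -> u / B C0 _: no change
2. 0 -> a / C _ C: inserts after position(s) 4, 8, 9: efebanoopadap
3. o -> e, u -> i / F C0 _: no change
surface: efebanoopadap

cell KEL=fe, MOD=ne, RANK=du:
underlying: efeb-ug-an-ve
1. e -> o, i -> u / B C0 _: fires at position(s) 10: efebuganvo
2. 0 -> a / C _ C: inserts after position(s) 8: efebuganavo
3. o -> e, u -> i / F C0 _: fires at position(s) 5: efebiganavo
surface: efebiganavo

cell KEL=so, MOD=ne, RANK=lu:
underlying: efeb-ug-v-dp
1. e -> o, i -> u / B C0 _: no change
2. 0 -> a / C _ C: inserts after position(s) 6, 7, 8: efebugavadap
3. o -> e, u -> i / F C0 _: fires at position(s) 5: efebigavadap
surface: efebigavadap


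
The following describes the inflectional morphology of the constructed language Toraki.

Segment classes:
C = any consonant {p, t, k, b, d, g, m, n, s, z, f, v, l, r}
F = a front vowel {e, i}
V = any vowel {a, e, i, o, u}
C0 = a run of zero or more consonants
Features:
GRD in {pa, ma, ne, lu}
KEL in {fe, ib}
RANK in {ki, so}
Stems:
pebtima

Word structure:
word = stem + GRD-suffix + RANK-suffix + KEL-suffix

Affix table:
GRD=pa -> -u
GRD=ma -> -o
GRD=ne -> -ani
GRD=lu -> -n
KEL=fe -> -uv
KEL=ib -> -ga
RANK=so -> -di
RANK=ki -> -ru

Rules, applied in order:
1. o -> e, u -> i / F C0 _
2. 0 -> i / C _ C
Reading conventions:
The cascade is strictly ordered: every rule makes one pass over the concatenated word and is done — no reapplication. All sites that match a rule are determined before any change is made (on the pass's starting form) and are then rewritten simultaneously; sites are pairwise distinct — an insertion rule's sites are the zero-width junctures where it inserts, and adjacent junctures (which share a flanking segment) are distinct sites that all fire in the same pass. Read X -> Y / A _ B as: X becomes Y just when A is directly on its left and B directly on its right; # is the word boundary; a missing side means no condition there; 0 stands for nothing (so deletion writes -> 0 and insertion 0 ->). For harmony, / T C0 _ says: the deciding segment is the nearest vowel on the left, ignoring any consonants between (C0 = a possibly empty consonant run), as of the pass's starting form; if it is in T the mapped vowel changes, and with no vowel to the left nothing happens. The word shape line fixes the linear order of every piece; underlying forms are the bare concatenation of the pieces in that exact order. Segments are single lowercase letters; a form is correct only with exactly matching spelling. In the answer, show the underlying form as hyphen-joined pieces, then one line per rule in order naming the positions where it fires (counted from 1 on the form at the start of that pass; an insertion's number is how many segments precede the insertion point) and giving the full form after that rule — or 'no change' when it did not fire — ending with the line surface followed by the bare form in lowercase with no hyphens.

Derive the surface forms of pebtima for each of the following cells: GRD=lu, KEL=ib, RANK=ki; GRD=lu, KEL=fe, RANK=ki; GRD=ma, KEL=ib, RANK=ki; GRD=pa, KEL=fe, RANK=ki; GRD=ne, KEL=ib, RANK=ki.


cell GRD=lu, KEL=ib, RANK=ki:
underlying: pebtima-n-ru-ga
1. o -> e, u -> i / F C0 _: no change
2. 0 -> i / C _ C: inserts after position(s) 3, 8: pebitimaniruga
surface: pebitimaniruga

cell GRD=lu, KEL=fe, RANK=ki:
underlying: pebtima-n-ru-uv
1. o -> e, u -> i / F C0 _: no change
2. 0 -> i / C _ C: inserts after position(s) 3, 8: pebitimaniruuv
surface: pebitimaniruuv

cell GRD=ma, KEL=ib, RANK=ki:
underlying: pebtima-o-ru-ga
1. o -> e, u -> i / F C0 _: no change
2. 0 -> i / C _ C: inserts after position(s) 3: pebitimaoruga
surface: pebitimaoruga

cell GRD=pa, KEL=fe, RANK=ki:
underlying: pebtima-u-ru-uv
1. o -> e, u -> i / F C0 _: no change
2. 0 -> i / C _ C: inserts after position(s) 3: pebitimauruuv
surface: pebitimauruuv

cell GRD=ne, KEL=ib, RANK=ki:
underlying: pebtima-ani-ru-ga
1. o -> e, u -> i / F C0 _: fires at position(s) 12: pebtimaaniriga
2. 0 -> i / C _ C: inserts after position(s) 3: pebitimaaniriga
surface: pebitimaaniriga


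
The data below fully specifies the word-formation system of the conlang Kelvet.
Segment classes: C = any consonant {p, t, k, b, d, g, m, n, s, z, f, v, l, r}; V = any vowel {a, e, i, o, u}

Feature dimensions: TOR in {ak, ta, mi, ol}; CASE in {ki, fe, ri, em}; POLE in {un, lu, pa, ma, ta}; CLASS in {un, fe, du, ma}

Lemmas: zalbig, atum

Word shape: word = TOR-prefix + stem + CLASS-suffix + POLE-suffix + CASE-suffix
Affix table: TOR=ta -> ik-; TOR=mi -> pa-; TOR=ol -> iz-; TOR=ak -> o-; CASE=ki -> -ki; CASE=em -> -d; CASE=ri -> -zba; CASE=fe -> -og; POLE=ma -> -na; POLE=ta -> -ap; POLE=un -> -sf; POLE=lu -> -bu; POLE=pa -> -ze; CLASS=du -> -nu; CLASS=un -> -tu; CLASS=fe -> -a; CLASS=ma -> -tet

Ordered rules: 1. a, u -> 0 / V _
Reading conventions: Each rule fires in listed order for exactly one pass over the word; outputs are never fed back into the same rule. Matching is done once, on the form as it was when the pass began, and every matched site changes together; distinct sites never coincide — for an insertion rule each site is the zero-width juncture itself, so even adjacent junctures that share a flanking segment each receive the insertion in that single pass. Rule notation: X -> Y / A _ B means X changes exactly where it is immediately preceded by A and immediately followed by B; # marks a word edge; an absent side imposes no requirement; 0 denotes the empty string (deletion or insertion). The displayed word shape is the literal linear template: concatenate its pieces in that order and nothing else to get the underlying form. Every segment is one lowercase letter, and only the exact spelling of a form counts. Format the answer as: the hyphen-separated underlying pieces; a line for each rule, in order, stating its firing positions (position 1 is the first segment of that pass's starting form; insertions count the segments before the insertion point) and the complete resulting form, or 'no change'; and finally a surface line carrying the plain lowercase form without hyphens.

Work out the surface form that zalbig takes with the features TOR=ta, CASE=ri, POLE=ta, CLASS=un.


underlying: ik-zalbig-tu-ap-zba
1. a, u -> 0 / V _: fires at position(s) 11: ikzalbigtupzba
surface: ikzalbigtupzba


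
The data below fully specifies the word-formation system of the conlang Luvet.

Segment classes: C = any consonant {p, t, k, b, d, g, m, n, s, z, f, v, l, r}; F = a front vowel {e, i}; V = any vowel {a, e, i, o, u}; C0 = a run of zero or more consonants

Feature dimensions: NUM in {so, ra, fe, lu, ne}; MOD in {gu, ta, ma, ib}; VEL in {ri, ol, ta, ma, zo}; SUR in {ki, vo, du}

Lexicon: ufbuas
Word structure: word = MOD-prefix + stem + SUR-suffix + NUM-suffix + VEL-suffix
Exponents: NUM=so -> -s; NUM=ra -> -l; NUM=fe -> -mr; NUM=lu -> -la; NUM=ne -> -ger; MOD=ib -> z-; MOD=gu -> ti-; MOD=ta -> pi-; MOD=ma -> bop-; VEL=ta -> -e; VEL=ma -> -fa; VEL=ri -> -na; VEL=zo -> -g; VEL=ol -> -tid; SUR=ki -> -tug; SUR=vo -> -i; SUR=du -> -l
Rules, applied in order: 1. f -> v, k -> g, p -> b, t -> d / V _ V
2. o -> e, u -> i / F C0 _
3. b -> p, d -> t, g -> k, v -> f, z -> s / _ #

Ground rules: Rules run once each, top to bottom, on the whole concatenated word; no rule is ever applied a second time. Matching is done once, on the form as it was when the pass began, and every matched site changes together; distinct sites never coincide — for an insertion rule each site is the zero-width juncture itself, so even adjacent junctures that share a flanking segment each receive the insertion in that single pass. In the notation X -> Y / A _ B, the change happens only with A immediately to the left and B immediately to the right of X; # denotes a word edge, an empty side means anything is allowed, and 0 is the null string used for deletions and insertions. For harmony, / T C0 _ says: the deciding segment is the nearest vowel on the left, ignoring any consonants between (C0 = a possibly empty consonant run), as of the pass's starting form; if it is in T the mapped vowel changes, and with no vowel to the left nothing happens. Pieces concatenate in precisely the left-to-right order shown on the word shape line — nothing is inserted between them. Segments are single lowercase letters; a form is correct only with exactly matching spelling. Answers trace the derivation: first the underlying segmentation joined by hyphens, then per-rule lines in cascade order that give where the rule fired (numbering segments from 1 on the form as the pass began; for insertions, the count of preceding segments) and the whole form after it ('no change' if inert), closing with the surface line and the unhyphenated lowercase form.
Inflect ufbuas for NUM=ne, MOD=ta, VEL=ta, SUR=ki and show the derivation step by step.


underlying: pi-ufbuas-tug-ger-e
1. f -> v, k -> g, p -> b, t -> d / V _ V: no change
2. o -> e, u -> i / F C0 _: fires at position(s) 3: piifbuastuggere
3. b -> p, d -> t, g -> k, v -> f, z -> s / _ #: no change
surface: piifbuastuggere


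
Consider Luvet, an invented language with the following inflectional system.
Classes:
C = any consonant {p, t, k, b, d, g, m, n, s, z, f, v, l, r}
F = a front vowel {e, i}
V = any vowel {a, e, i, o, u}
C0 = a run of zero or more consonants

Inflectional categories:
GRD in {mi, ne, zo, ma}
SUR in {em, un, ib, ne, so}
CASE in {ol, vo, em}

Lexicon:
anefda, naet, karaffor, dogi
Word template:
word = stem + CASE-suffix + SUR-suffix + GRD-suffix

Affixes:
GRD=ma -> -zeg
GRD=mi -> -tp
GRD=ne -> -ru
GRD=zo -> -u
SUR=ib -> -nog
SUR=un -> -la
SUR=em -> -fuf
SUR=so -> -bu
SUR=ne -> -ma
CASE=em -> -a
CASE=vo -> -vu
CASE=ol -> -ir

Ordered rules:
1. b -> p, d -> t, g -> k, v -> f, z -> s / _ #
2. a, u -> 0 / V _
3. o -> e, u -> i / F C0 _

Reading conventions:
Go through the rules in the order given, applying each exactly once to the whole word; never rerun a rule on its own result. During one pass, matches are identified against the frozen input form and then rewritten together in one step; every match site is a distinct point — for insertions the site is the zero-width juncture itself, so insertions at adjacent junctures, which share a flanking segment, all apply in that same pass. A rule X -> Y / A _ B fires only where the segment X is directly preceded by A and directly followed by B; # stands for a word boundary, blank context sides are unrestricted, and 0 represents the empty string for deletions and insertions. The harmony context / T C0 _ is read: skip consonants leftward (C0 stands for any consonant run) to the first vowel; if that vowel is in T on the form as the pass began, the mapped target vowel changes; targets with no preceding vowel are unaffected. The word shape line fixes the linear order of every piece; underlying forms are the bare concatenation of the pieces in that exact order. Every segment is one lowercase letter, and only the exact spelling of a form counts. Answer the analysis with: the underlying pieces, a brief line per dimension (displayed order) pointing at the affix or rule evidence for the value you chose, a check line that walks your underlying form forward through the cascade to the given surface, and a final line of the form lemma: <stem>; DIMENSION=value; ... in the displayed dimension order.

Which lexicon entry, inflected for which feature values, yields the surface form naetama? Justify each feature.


underlying: naet-a-ma-u
GRD=zo - signalled by the affix -u
SUR=ne - signalled by the affix -ma
CASE=em - signalled by the affix -a
check: naetamau -> naetamau -> naetama -> naetama
lemma: naet; GRD=zo; SUR=ne; CASE=em


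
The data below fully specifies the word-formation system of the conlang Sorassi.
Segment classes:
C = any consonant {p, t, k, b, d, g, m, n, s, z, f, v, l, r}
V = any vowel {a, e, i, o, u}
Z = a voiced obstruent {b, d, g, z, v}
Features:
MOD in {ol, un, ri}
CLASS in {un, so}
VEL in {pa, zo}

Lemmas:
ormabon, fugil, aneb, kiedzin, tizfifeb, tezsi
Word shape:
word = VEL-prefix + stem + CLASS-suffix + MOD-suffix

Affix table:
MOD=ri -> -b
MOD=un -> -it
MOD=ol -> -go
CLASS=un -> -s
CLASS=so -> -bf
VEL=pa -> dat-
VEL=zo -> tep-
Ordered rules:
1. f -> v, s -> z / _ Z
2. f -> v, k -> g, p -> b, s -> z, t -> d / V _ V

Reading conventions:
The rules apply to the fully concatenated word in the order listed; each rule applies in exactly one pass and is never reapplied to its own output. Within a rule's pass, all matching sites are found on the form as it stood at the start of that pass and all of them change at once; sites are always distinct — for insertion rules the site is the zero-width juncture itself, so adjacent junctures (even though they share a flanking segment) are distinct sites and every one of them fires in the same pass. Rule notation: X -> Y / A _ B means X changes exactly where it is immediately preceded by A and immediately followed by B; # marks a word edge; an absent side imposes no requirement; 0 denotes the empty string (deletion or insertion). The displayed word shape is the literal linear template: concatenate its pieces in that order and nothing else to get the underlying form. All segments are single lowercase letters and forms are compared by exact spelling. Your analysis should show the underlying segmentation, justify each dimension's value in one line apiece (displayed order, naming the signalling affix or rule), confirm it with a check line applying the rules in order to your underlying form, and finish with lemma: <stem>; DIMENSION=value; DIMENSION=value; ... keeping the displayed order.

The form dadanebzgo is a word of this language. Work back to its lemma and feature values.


underlying: dat-aneb-s-go
MOD=ol - signalled by the affix -go
CLASS=un - signalled by the affix -s
VEL=pa - signalled by the affix dat-
check: datanebsgo -> datanebzgo -> dadanebzgo
lemma: aneb; MOD=ol; CLASS=un; VEL=pa
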